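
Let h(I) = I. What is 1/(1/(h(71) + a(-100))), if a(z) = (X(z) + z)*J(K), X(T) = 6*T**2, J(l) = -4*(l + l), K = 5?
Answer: -2395929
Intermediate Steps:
J(l) = -8*l
a(z) = -240*z**2 - 40*z (a(z) = (6*z**2 + z)*(-8*5) = (z + 6*z**2)*(-40) = -240*z**2 - 40*z)
1/(1/(h(71) + a(-100))) = 1/(1/(71 + 40*(-100)*(-1 - 6*(-100)))) = 1/(1/(71 + 40*(-100)*(-1 + 600))) = 1/(1/(71 + 40*(-100)*599)) = 1/(1/(71 - 2396000)) = 1/(1/(-2395929)) = 1/(-1/2395929) = -2395929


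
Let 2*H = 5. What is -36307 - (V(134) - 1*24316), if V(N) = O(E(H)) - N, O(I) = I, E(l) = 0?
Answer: -11857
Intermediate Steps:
H = 5/2 (H = (½)*5 = 5/2 ≈ 2.5000)
V(N) = -N (V(N) = 0 - N = -N)
-36307 - (V(134) - 1*24316) = -36307 - (-1*134 - 1*24316) = -36307 - (-134 - 24316) = -36307 - 1*(-24450) = -36307 + 24450 = -11857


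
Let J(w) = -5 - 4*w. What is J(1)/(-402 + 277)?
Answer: 9/125 ≈ 0.072000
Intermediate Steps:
J(w) = -5 - 4*w
J(1)/(-402 + 277) = (-5 - 4*1)/(-402 + 277) = (-5 - 4)/(-125) = -9*(-1/125) = 9/125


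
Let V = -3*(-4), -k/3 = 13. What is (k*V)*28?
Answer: -13104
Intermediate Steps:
k = -39 (k = -3*13 = -39)
V = 12
(k*V)*28 = -39*12*28 = -468*28 = -13104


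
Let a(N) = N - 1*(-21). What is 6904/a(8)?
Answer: 6904/29 ≈ 238.07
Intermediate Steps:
a(N) = 21 + N (a(N) = N + 21 = 21 + N)
6904/a(8) = 6904/(21 + 8) = 6904/29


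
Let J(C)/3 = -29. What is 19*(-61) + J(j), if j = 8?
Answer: -1246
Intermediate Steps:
J(C) = -87 (J(C) = 3*(-29) = -87)
19*(-61) + J(j) = 19*(-61) - 87 = -1159 - 87 = -1246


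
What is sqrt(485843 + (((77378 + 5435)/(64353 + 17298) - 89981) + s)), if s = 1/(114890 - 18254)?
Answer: sqrt(684610148545267025815251)/1315071006 ≈ 629.18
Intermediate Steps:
s = 1/96636 ≈ 1.0348e-5
sqrt(485843 + (((77378 + 5435)/(64353 + 17298) - 89981) + s)) = sqrt(485843 + (((77378 + 5435)/(64353 + 17298) - 89981) + 1/96636)) = sqrt(485843 + ((82813/81651 - 89981) + 1/96636)) = sqrt(485843 + (-7346955818/81651 + 1/96636)) = sqrt(485843 - 236660140782199/2630142012) = sqrt(1041175944753917/2630142012) = sqrt(684610148545267025815251)/1315071006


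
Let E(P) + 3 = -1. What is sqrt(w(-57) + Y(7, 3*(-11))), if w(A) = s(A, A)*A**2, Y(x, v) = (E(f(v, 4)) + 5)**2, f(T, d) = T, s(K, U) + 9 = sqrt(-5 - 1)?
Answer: sqrt(-29240 + 3249*I*sqrt(6)) ≈ 23.062 + 172.55*I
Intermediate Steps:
s(K, U) = -9 + I*sqrt(6) (s(K, U) = -9 + sqrt(-5 - 1) = -9 + sqrt(-6) = -9 + I*sqrt(6))
E(P) = -4 (E(P) = -3 - 1 = -4)
Y(x, v) = 1 (Y(x, v) = (-4 + 5)**2 = 1**2 = 1)
w(A) = A**2*(-9 + I*sqrt(6)) (w(A) = (-9 + I*sqrt(6))*A**2 = A**2*(-9 + I*sqrt(6)))
sqrt(w(-57) + Y(7, 3*(-11))) = sqrt((-57)**2*(-9 + I*sqrt(6)) + 1) = sqrt(3249*(-9 + I*sqrt(6)) + 1) = sqrt((-29241 + 3249*I*sqrt(6)) + 1) = sqrt(-29240 + 3249*I*sqrt(6))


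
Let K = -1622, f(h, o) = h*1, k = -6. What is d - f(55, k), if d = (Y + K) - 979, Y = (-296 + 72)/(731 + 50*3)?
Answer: -2340160/881 ≈ -2656.3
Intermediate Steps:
Y = -224/881 (Y = -224/(731 + 150) = -224/881 ≈ -0.25426)
f(h, o) = h
d = -2291705/881 (d = (-224/881 - 1622) - 979 = -1429206/881 - 979 = -2291705/881 ≈ -2601.3)
d - f(55, k) = -2291705/881 - 1*55 = -2291705/881 - 55 = -2340160/881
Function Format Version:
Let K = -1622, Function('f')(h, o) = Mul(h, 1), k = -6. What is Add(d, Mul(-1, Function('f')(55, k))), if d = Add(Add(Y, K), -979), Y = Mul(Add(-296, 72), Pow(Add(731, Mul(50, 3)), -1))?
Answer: Rational(-2340160, 881) ≈ -2656.3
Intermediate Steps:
Y = Rational(-224, 881) (Y = Mul(-224, Pow(Add(731, 150), -1)) = Mul(-224, Pow(881, -1)) = Mul(-224, Rational(1, 881)) = Rational(-224, 881) ≈ -0.25426)
Function('f')(h, o) = h
d = Rational(-2291705, 881) (d = Add(Add(Rational(-224, 881), -1622), -979) = Add(Rational(-1429206, 881), -979) = Rational(-2291705, 881) ≈ -2601.3)
Add(d, Mul(-1, Function('f')(55, k))) = Add(Rational(-2291705, 881), Mul(-1, 55)) = Add(Rational(-2291705, 881), -55) = Rational(-2340160, 881)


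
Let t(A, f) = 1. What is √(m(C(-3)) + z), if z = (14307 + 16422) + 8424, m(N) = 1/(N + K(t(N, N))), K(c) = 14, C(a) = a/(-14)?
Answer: √1550500739/199 ≈ 197.87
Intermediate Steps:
C(a) = -a/14 (C(a) = a*(-1/14) = -a/14)
m(N) = 1/(14 + N) (m(N) = 1/(N + 14) = 1/(14 + N))
z = 39153 (z = 30729 + 8424 = 39153)
√(m(C(-3)) + z) = √(1/(14 - 1/14*(-3)) + 39153) = √(1/(14 + 3/14) + 39153) = √(1/(199/14) + 39153) = √(14/199 + 39153) = √(7791461/199) = √1550500739/199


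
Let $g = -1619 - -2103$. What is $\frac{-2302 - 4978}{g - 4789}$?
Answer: $\frac{208}{123} \approx 1.6911$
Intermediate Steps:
$g = 484$ ($g = -1619 + 2103 = 484$)
$\frac{-2302 - 4978}{g - 4789} = \frac{-2302 - 4978}{484 - 4789} = - \frac{7280}{-4305} = \left(-7280\right) \left(- \frac{1}{4305}\right) = \frac{208}{123}$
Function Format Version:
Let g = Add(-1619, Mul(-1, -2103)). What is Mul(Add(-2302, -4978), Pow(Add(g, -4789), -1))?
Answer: Rational(208, 123) ≈ 1.6911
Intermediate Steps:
g = 484 (g = Add(-1619, 2103) = 484)
Mul(Add(-2302, -4978), Pow(Add(g, -4789), -1)) = Mul(Add(-2302, -4978), Pow(Add(484, -4789), -1)) = Mul(-7280, Pow(-4305, -1)) = Mul(-7280, Rational(-1, 4305)) = Rational(208, 123)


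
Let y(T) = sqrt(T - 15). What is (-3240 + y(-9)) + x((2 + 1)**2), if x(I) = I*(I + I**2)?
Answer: -2430 + 2*I*sqrt(6) ≈ -2430.0 + 4.899*I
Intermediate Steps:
y(T) = sqrt(-15 + T)
(-3240 + y(-9)) + x((2 + 1)**2) = (-3240 + sqrt(-15 - 9)) + ((2 + 1)**2)**2*(1 + (2 + 1)**2) = (-3240 + sqrt(-24)) + (3**2)**2*(1 + 3**2) = (-3240 + 2*I*sqrt(6)) + 9**2*(1 + 9) = (-3240 + 2*I*sqrt(6)) + 81*10 = (-3240 + 2*I*sqrt(6)) + 810 = -2430 + 2*I*sqrt(6)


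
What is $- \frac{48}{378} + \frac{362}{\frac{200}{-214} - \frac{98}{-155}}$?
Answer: $- \frac{189138811}{157941} \approx -1197.5$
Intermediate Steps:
$- \frac{48}{378} + \frac{362}{\frac{200}{-214} - \frac{98}{-155}} = \left(-48\right) \frac{1}{378} + \frac{362}{200 \left(- \frac{1}{214}\right) - - \frac{98}{155}} = - \frac{8}{63} + \frac{362}{- \frac{100}{107} + \frac{98}{155}} = - \frac{8}{63} + \frac{362}{- \frac{5014}{16585}} = - \frac{8}{63} + 362 \left(- \frac{16585}{5014}\right) = - \frac{8}{63} - \frac{3001885}{2507} = - \frac{189138811}{157941}$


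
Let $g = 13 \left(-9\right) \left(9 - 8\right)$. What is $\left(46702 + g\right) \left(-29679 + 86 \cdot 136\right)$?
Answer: $-837738055$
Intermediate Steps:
$g = -117$ ($g = - 117 \left(9 - 8\right) = \left(-117\right) 1 = -117$)
$\left(46702 + g\right) \left(-29679 + 86 \cdot 136\right) = \left(46702 - 117\right) \left(-29679 + 86 \cdot 136\right) = 46585 \left(-29679 + 11696\right) = 46585 \left(-17983\right) = -837738055$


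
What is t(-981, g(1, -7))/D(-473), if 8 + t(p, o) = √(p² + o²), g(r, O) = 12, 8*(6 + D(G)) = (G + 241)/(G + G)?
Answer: 7568/5647 - 2838*√106945/5647 ≈ -163.01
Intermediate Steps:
D(G) = -6 + (241 + G)/(16*G) (D(G) = -6 + ((G + 241)/(G + G))/8 = -6 + ((241 + G)/((2*G)))/8 = -6 + ((241 + G)*(1/(2*G)))/8 = -6 + ((241 + G)/(2*G))/8 = -6 + (241 + G)/(16*G))
t(p, o) = -8 + √(o² + p²) (t(p, o) = -8 + √(p² + o²) = -8 + √(o² + p²))
t(-981, g(1, -7))/D(-473) = (-8 + √(12² + (-981)²))/(((1/16)*(241 - 95*(-473))/(-473))) = (-8 + √(144 + 962361))/(((1/16)*(-1/473)*(241 + 44935))) = (-8 + √962505)/(((1/16)*(-1/473)*45176)) = (-8 + 3*√106945)/(-5647/946) = (-8 + 3*√106945)*(-946/5647) = 7568/5647 - 2838*√106945/5647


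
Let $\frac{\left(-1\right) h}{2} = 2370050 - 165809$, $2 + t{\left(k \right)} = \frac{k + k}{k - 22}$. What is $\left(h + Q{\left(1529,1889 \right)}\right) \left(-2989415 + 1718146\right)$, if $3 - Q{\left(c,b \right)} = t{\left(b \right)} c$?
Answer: $\frac{10463430667845061}{1867} \approx 5.6044 \cdot 10^{12}$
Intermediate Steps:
$t{\left(k \right)} = -2 + \frac{2 k}{-22 + k}$ ($t{\left(k \right)} = -2 + \frac{k + k}{k - 22} = -2 + \frac{2 k}{-22 + k}$)
$Q{\left(c,b \right)} = 3 - \frac{44 c}{-22 + b}$ ($Q{\left(c,b \right)} = 3 - \frac{44}{-22 + b} c = 3 - \frac{44 c}{-22 + b}$)
$h = -4408482$ ($h = - 2 \left(2370050 - 165809\right) = \left(-2\right) 2204241 = -4408482$)
$\left(h + Q{\left(1529,1889 \right)}\right) \left(-2989415 + 1718146\right) = \left(-4408482 + \frac{-66 - 67276 + 3 \cdot 1889}{-22 + 1889}\right) \left(-2989415 + 1718146\right) = \left(-4408482 + \frac{-66 - 67276 + 5667}{1867}\right) \left(-1271269\right) = \left(-4408482 + \frac{1}{1867} \left(-61675\right)\right) \left(-1271269\right) = \left(-4408482 - \frac{61675}{1867}\right) \left(-1271269\right) = \left(- \frac{8230697569}{1867}\right) \left(-1271269\right) = \frac{10463430667845061}{1867}$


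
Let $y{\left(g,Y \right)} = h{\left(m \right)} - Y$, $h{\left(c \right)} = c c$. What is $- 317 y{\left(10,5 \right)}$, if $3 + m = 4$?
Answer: $1268$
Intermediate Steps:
$m = 1$ ($m = -3 + 4 = 1$)
$h{\left(c \right)} = c^{2}$
$y{\left(g,Y \right)} = 1 - Y$ ($y{\left(g,Y \right)} = 1^{2} - Y = 1 - Y$)
$- 317 y{\left(10,5 \right)} = - 317 \left(1 - 5\right) = \left(-317\right) \left(-4\right) = 1268$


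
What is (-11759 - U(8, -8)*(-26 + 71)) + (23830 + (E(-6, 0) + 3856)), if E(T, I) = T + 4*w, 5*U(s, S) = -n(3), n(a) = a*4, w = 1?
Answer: 16033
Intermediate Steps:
n(a) = 4*a
U(s, S) = -12/5 (U(s, S) = (-4*3)/5 = (-1*12)/5 = (⅕)*(-12) = -12/5)
E(T, I) = 4 + T (E(T, I) = T + 4*1 = T + 4 = 4 + T)
(-11759 - U(8, -8)*(-26 + 71)) + (23830 + (E(-6, 0) + 3856)) = (-11759 - (-12)*(-26 + 71)/5) + (23830 + ((4 - 6) + 3856)) = (-11759 - (-12)*45/5) + (23830 + (-2 + 3856)) = (-11759 - 1*(-108)) + (23830 + 3854) = (-11759 + 108) + 27684 = -11651 + 27684 = 16033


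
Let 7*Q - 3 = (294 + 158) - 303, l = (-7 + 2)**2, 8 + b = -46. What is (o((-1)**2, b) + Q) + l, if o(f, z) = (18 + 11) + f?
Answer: 537/7 ≈ 76.714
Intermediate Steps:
b = -54 (b = -8 - 46 = -54)
l = 25 (l = (-5)**2 = 25)
Q = 152/7 (Q = 3/7 + ((294 + 158) - 303)/7 = 3/7 + (452 - 303)/7 = 3/7 + (1/7)*149 = 3/7 + 149/7 = 152/7 ≈ 21.714)
o(f, z) = 29 + f
(o((-1)**2, b) + Q) + l = ((29 + (-1)**2) + 152/7) + 25 = ((29 + 1) + 152/7) + 25 = (30 + 152/7) + 25 = 362/7 + 25 = 537/7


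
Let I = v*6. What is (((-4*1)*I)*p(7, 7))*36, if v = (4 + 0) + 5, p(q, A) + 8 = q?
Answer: 7776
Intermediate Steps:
p(q, A) = -8 + q
v = 9 (v = 4 + 5 = 9)
I = 54 (I = 9*6 = 54)
(((-4*1)*I)*p(7, 7))*36 = ((-4*1*54)*(-8 + 7))*36 = (-4*54*(-1))*36 = -216*(-1)*36 = 216*36 = 7776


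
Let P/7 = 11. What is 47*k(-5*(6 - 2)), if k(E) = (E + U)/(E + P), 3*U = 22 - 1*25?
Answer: -329/19 ≈ -17.316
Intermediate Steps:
P = 77 (P = 7*11 = 77)
U = -1 (U = (22 - 1*25)/3 = (22 - 25)/3 = (⅓)*(-3) = -1)
k(E) = (-1 + E)/(77 + E) (k(E) = (E - 1)/(E + 77) = (-1 + E)/(77 + E))
47*k(-5*(6 - 2)) = 47*((-1 - 5*(6 - 2))/(77 - 5*(6 - 2))) = 47*((-1 - 5*4)/(77 - 5*4)) = 47*((-1 - 20)/(77 - 20)) = 47*(-21/57) = 47*((1/57)*(-21)) = 47*(-7/19) = -329/19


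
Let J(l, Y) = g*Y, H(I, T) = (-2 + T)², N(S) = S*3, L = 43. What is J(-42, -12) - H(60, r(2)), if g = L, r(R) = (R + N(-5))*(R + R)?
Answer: -3432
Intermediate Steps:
N(S) = 3*S
r(R) = 2*R*(-15 + R) (r(R) = (R + 3*(-5))*(R + R) = (R - 15)*(2*R) = (-15 + R)*(2*R) = 2*R*(-15 + R))
g = 43
J(l, Y) = 43*Y
J(-42, -12) - H(60, r(2)) = 43*(-12) - (-2 + 2*2*(-15 + 2))² = -516 - (-2 + 2*2*(-13))² = -516 - (-2 - 52)² = -516 - 1*(-54)² = -516 - 1*2916 = -516 - 2916 = -3432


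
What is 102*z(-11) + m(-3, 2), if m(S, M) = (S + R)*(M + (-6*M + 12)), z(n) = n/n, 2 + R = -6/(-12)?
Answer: 93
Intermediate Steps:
R = -3/2 (R = -2 - 6/(-12) = -2 - 6*(-1/12) = -2 + ½ = -3/2 ≈ -1.5000)
z(n) = 1
m(S, M) = (12 - 5*M)*(-3/2 + S) (m(S, M) = (S - 3/2)*(M + (-6*M + 12)) = (-3/2 + S)*(M + (12 - 6*M)) = (-3/2 + S)*(12 - 5*M) = (12 - 5*M)*(-3/2 + S))
102*z(-11) + m(-3, 2) = 102*1 + (-18 + 12*(-3) + (15/2)*2 - 5*2*(-3)) = 102 + (-18 - 36 + 15 + 30) = 102 - 9 = 93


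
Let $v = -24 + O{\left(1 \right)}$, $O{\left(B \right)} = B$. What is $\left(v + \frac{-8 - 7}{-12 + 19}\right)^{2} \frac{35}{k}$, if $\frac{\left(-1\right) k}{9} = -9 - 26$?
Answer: $\frac{30976}{441} \approx 70.24$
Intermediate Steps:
$v = -23$ ($v = -24 + 1 = -23$)
$k = 315$ ($k = - 9 \left(-9 - 26\right) = \left(-9\right) \left(-35\right) = 315$)
$\left(v + \frac{-8 - 7}{-12 + 19}\right)^{2} \frac{35}{k} = \left(-23 + \frac{-8 - 7}{-12 + 19}\right)^{2} \cdot \frac{35}{315} = \left(-23 + \frac{-8 + \left(-7 + 0\right)}{7}\right)^{2} \cdot 35 \cdot \frac{1}{315} = \left(-23 + \left(-8 - 7\right) \frac{1}{7}\right)^{2} \cdot \frac{1}{9} = \left(-23 - \frac{15}{7}\right)^{2} \cdot \frac{1}{9} = \left(- \frac{176}{7}\right)^{2} \cdot \frac{1}{9} = \frac{30976}{49} \cdot \frac{1}{9} = \frac{30976}{441}$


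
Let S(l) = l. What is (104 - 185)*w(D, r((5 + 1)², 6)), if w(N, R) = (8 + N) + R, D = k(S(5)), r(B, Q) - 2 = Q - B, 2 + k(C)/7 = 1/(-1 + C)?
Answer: 10449/4 ≈ 2612.3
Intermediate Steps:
k(C) = -14 + 7/(-1 + C)
r(B, Q) = 2 + Q - B (r(B, Q) = 2 + (Q - B) = 2 + Q - B)
D = -49/4 (D = 7*(3 - 2*5)/(-1 + 5) = 7*(3 - 10)/4 = 7*(¼)*(-7) = -49/4 ≈ -12.250)
w(N, R) = 8 + N + R
(104 - 185)*w(D, r((5 + 1)², 6)) = (104 - 185)*(8 - 49/4 + (2 + 6 - (5 + 1)²)) = -81*(8 - 49/4 + (2 + 6 - 1*6²)) = -81*(8 - 49/4 + (2 + 6 - 1*36)) = -81*(8 - 49/4 + (2 + 6 - 36)) = -81*(8 - 49/4 - 28) = -81*(-129/4) = 10449/4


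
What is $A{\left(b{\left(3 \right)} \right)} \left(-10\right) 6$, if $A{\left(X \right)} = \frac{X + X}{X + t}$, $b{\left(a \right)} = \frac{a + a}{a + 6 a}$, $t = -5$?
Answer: $\frac{80}{11} \approx 7.2727$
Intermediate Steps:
$b{\left(a \right)} = \frac{2}{7}$ ($b{\left(a \right)} = \frac{2 a}{7 a} = 2 a \frac{1}{7 a} = \frac{2}{7}$)
$A{\left(X \right)} = \frac{2 X}{-5 + X}$ ($A{\left(X \right)} = \frac{X + X}{X - 5} = \frac{2 X}{-5 + X}$)
$A{\left(b{\left(3 \right)} \right)} \left(-10\right) 6 = 2 \cdot \frac{2}{7} \frac{1}{-5 + \frac{2}{7}} \left(-10\right) 6 = 2 \cdot \frac{2}{7} \frac{1}{- \frac{33}{7}} \left(-10\right) 6 = 2 \cdot \frac{2}{7} \left(- \frac{7}{33}\right) \left(-10\right) 6 = \left(- \frac{4}{33}\right) \left(-10\right) 6 = \frac{40}{33} \cdot 6 = \frac{80}{11}$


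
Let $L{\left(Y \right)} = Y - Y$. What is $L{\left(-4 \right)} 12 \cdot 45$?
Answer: $0$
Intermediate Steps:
$L{\left(Y \right)} = 0$
$L{\left(-4 \right)} 12 \cdot 45 = 0 \cdot 12 \cdot 45 = 0 \cdot 45 = 0$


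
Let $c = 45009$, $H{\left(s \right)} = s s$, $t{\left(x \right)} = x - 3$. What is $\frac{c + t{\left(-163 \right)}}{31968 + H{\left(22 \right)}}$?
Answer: $\frac{44843}{32452} \approx 1.3818$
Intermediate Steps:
$t{\left(x \right)} = -3 + x$
$H{\left(s \right)} = s^{2}$
$\frac{c + t{\left(-163 \right)}}{31968 + H{\left(22 \right)}} = \frac{45009 - 166}{31968 + 22^{2}} = \frac{45009 - 166}{31968 + 484} = \frac{44843}{32452}$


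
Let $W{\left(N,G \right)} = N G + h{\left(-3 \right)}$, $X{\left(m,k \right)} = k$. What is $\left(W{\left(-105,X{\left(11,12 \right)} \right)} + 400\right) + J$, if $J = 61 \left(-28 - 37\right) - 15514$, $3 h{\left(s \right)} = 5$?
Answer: $- \frac{61012}{3} \approx -20337.0$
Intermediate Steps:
$h{\left(s \right)} = \frac{5}{3}$ ($h{\left(s \right)} = \frac{1}{3} \cdot 5 = \frac{5}{3}$)
$W{\left(N,G \right)} = \frac{5}{3} + G N$ ($W{\left(N,G \right)} = N G + \frac{5}{3} = G N + \frac{5}{3} = \frac{5}{3} + G N$)
$J = -19479$ ($J = 61 \left(-65\right) - 15514 = -3965 - 15514 = -19479$)
$\left(W{\left(-105,X{\left(11,12 \right)} \right)} + 400\right) + J = \left(\left(\frac{5}{3} + 12 \left(-105\right)\right) + 400\right) - 19479 = \left(\left(\frac{5}{3} - 1260\right) + 400\right) - 19479 = \left(- \frac{3775}{3} + 400\right) - 19479 = - \frac{2575}{3} - 19479 = - \frac{61012}{3}$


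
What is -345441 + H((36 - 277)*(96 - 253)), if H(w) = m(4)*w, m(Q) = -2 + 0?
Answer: -421115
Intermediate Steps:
m(Q) = -2
H(w) = -2*w
-345441 + H((36 - 277)*(96 - 253)) = -345441 - 2*(36 - 277)*(96 - 253) = -345441 - (-482)*(-157) = -345441 - 2*37837 = -345441 - 75674 = -421115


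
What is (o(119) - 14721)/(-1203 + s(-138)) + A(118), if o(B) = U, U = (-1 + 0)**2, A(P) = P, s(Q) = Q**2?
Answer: 2090518/17841 ≈ 117.17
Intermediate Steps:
U = 1 (U = (-1)**2 = 1)
o(B) = 1
(o(119) - 14721)/(-1203 + s(-138)) + A(118) = (1 - 14721)/(-1203 + (-138)**2) + 118 = -14720/(-1203 + 19044) + 118 = -14720/17841 + 118 = 2090518/17841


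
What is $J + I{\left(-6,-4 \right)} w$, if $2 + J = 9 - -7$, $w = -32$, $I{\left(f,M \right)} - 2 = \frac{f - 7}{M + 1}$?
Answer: $- \frac{566}{3} \approx -188.67$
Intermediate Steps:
$I{\left(f,M \right)} = 2 + \frac{-7 + f}{1 + M}$ ($I{\left(f,M \right)} = 2 + \frac{f - 7}{M + 1} = 2 + \frac{-7 + f}{1 + M}$)
$J = 14$ ($J = -2 + \left(9 - -7\right) = -2 + \left(9 + 7\right) = -2 + 16 = 14$)
$J + I{\left(-6,-4 \right)} w = 14 + \frac{-5 - 6 + 2 \left(-4\right)}{1 - 4} \left(-32\right) = 14 + \frac{-5 - 6 - 8}{-3} \left(-32\right) = 14 + \left(- \frac{1}{3}\right) \left(-19\right) \left(-32\right) = 14 + \frac{19}{3} \left(-32\right) = 14 - \frac{608}{3} = - \frac{566}{3}$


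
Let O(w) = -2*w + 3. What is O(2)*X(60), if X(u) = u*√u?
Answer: -120*√15 ≈ -464.76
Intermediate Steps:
X(u) = u^(3/2)
O(w) = 3 - 2*w
O(2)*X(60) = (3 - 2*2)*60^(3/2) = (3 - 4)*(120*√15) = -120*√15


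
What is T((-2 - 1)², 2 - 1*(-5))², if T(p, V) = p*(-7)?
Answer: 3969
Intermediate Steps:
T(p, V) = -7*p
T((-2 - 1)², 2 - 1*(-5))² = (-7*(-2 - 1)²)² = (-7*(-3)²)² = (-7*9)² = (-63)² = 3969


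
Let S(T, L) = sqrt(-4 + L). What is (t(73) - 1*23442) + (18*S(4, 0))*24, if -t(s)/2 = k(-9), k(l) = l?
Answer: -23424 + 864*I ≈ -23424.0 + 864.0*I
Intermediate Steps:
t(s) = 18 (t(s) = -2*(-9) = 18)
(t(73) - 1*23442) + (18*S(4, 0))*24 = (18 - 1*23442) + (18*sqrt(-4 + 0))*24 = (18 - 23442) + (18*sqrt(-4))*24 = -23424 + (18*(2*I))*24 = -23424 + (36*I)*24 = -23424 + 864*I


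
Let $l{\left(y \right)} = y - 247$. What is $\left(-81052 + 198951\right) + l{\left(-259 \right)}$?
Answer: $117393$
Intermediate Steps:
$l{\left(y \right)} = -247 + y$
$\left(-81052 + 198951\right) + l{\left(-259 \right)} = \left(-81052 + 198951\right) - 506 = 117899 - 506 = 117393$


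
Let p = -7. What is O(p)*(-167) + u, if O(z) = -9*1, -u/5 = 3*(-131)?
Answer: 3468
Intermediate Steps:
u = 1965 (u = -15*(-131) = -5*(-393) = 1965)
O(z) = -9
O(p)*(-167) + u = -9*(-167) + 1965 = 1503 + 1965 = 3468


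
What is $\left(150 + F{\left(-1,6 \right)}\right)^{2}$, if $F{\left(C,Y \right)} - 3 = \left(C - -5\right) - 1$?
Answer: $24336$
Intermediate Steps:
$F{\left(C,Y \right)} = 7 + C$ ($F{\left(C,Y \right)} = 3 + \left(\left(C - -5\right) - 1\right) = 3 + \left(\left(C + 5\right) - 1\right) = 3 + \left(\left(5 + C\right) - 1\right) = 3 + \left(4 + C\right) = 7 + C$)
$\left(150 + F{\left(-1,6 \right)}\right)^{2} = \left(150 + \left(7 - 1\right)\right)^{2} = \left(150 + 6\right)^{2} = 156^{2} = 24336$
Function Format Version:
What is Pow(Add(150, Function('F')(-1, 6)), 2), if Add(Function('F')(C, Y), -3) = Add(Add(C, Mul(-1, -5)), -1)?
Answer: 24336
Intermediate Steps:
Function('F')(C, Y) = Add(7, C) (Function('F')(C, Y) = Add(3, Add(Add(C, Mul(-1, -5)), -1)) = Add(3, Add(Add(C, 5), -1)) = Add(3, Add(Add(5, C), -1)) = Add(3, Add(4, C)) = Add(7, C))
Pow(Add(150, Function('F')(-1, 6)), 2) = Pow(Add(150, Add(7, -1)), 2) = Pow(Add(150, 6), 2) = Pow(156, 2) = 24336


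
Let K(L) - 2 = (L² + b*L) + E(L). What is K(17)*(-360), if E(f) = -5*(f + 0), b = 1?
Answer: -80280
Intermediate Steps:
E(f) = -5*f
K(L) = 2 + L² - 4*L (K(L) = 2 + ((L² + 1*L) - 5*L) = 2 + ((L² + L) - 5*L) = 2 + ((L + L²) - 5*L) = 2 + (L² - 4*L) = 2 + L² - 4*L)
K(17)*(-360) = (2 + 17² - 4*17)*(-360) = (2 + 289 - 68)*(-360) = 223*(-360) = -80280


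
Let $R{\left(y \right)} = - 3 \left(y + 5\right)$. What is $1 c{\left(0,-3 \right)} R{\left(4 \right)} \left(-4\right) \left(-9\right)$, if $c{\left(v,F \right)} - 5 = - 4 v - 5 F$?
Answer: $-19440$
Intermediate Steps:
$R{\left(y \right)} = -15 - 3 y$ ($R{\left(y \right)} = - 3 \left(5 + y\right) = -15 - 3 y$)
$c{\left(v,F \right)} = 5 - 5 F - 4 v$ ($c{\left(v,F \right)} = 5 - \left(4 v + 5 F\right) = 5 - 5 F - 4 v$)
$1 c{\left(0,-3 \right)} R{\left(4 \right)} \left(-4\right) \left(-9\right) = 1 \left(5 - -15 - 0\right) \left(-15 - 12\right) \left(-4\right) \left(-9\right) = 1 \left(5 + 15 + 0\right) \left(-15 - 12\right) \left(-4\right) \left(-9\right) = 1 \cdot 20 \left(-27\right) \left(-4\right) \left(-9\right) = 1 \left(\left(-540\right) \left(-4\right)\right) \left(-9\right) = 1 \cdot 2160 \left(-9\right) = 2160 \left(-9\right) = -19440$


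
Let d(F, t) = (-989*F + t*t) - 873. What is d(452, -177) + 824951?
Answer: 408379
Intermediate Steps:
d(F, t) = -873 + t² - 989*F (d(F, t) = (-989*F + t²) - 873 = (t² - 989*F) - 873 = -873 + t² - 989*F)
d(452, -177) + 824951 = (-873 + (-177)² - 989*452) + 824951 = (-873 + 31329 - 447028) + 824951 = -416572 + 824951 = 408379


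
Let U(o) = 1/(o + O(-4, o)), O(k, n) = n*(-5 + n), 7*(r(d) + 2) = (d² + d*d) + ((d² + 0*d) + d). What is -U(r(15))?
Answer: -49/438048 ≈ -0.00011186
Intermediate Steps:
r(d) = -2 + d/7 + 3*d²/7 (r(d) = -2 + ((d² + d*d) + ((d² + 0*d) + d))/7 = -2 + ((d² + d²) + ((d² + 0) + d))/7 = -2 + (2*d² + (d² + d))/7 = -2 + (2*d² + (d + d²))/7 = -2 + (d + 3*d²)/7 = -2 + (d/7 + 3*d²/7) = -2 + d/7 + 3*d²/7)
U(o) = 1/(o + o*(-5 + o))
-U(r(15)) = -1/((-2 + (⅐)*15 + (3/7)*15²)*(-4 + (-2 + (⅐)*15 + (3/7)*15²))) = -1/((-2 + 15/7 + (3/7)*225)*(-4 + (-2 + 15/7 + (3/7)*225))) = -1/((-2 + 15/7 + 675/7)*(-4 + (-2 + 15/7 + 675/7))) = -1/(676/7*(-4 + 676/7)) = -7/(676*648/7) = -7*7/(676*648) = -1*49/438048 = -49/438048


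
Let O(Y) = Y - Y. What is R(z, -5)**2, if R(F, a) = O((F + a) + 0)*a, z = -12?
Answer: 0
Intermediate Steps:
O(Y) = 0
R(F, a) = 0 (R(F, a) = 0*a = 0)
R(z, -5)**2 = 0**2 = 0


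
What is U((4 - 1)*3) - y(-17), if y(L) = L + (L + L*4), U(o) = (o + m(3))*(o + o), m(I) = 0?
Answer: 264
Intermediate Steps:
U(o) = 2*o**2 (U(o) = (o + 0)*(o + o) = o*(2*o) = 2*o**2)
y(L) = 6*L (y(L) = L + (L + 4*L) = L + 5*L = 6*L)
U((4 - 1)*3) - y(-17) = 2*((4 - 1)*3)**2 - 6*(-17) = 2*(3*3)**2 - 1*(-102) = 2*9**2 + 102 = 2*81 + 102 = 162 + 102 = 264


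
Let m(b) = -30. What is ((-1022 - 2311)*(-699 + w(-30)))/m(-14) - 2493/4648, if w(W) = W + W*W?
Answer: 441503379/23240 ≈ 18998.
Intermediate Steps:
w(W) = W + W²
((-1022 - 2311)*(-699 + w(-30)))/m(-14) - 2493/4648 = ((-1022 - 2311)*(-699 - 30*(1 - 30)))/(-30) - 2493/4648 = -3333*(-699 - 30*(-29))*(-1/30) - 2493*1/4648 = -3333*(-699 + 870)*(-1/30) - 2493/4648 = -3333*171*(-1/30) - 2493/4648 = -569943*(-1/30) - 2493/4648 = 189981/10 - 2493/4648 = 441503379/23240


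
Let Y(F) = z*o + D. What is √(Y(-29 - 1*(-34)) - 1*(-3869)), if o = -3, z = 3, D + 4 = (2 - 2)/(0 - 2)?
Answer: 4*√241 ≈ 62.097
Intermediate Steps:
D = -4 (D = -4 + (2 - 2)/(0 - 2) = -4 + 0/(-2) = -4 + 0*(-½) = -4 + 0 = -4)
Y(F) = -13 (Y(F) = 3*(-3) - 4 = -9 - 4 = -13)
√(Y(-29 - 1*(-34)) - 1*(-3869)) = √(-13 - 1*(-3869)) = √(-13 + 3869) = √3856 = 4*√241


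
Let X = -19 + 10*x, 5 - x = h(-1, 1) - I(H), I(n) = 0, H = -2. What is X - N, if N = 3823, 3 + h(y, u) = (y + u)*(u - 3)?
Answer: -3762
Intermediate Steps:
h(y, u) = -3 + (-3 + u)*(u + y) (h(y, u) = -3 + (y + u)*(u - 3) = -3 + (u + y)*(-3 + u) = -3 + (-3 + u)*(u + y))
x = 8 (x = 5 - ((-3 + 1² - 3*1 - 3*(-1) + 1*(-1)) - 1*0) = 5 - ((-3 + 1 - 3 + 3 - 1) + 0) = 5 - (-3 + 0) = 5 - 1*(-3) = 5 + 3 = 8)
X = 61 (X = -19 + 10*8 = -19 + 80 = 61)
X - N = 61 - 1*3823 = 61 - 3823 = -3762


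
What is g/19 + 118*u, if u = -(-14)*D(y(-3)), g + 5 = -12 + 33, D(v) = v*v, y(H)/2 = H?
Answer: 1129984/19 ≈ 59473.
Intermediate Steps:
y(H) = 2*H
D(v) = v²
g = 16 (g = -5 + (-12 + 33) = -5 + 21 = 16)
u = 504 (u = -(-14)*(2*(-3))² = -(-14)*(-6)² = -(-14)*36 = -14*(-36) = 504)
g/19 + 118*u = 16/19 + 118*504 = 16*(1/19) + 59472 = 16/19 + 59472 = 1129984/19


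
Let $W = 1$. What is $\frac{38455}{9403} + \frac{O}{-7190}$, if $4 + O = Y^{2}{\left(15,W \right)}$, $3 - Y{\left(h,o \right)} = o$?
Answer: $\frac{38455}{9403} \approx 4.0897$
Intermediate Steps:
$Y{\left(h,o \right)} = 3 - o$
$O = 0$ ($O = -4 + \left(3 - 1\right)^{2} = -4 + 2^{2} = -4 + 4 = 0$)
$\frac{38455}{9403} + \frac{O}{-7190} = \frac{38455}{9403} + \frac{0}{-7190} = 38455 \cdot \frac{1}{9403} + 0 \left(- \frac{1}{7190}\right) = \frac{38455}{9403} + 0 = \frac{38455}{9403}$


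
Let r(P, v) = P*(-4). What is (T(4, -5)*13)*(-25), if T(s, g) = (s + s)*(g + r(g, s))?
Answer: -39000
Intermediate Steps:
r(P, v) = -4*P
T(s, g) = -6*g*s (T(s, g) = (s + s)*(g - 4*g) = (2*s)*(-3*g) = -6*g*s)
(T(4, -5)*13)*(-25) = (-6*(-5)*4*13)*(-25) = (120*13)*(-25) = 1560*(-25) = -39000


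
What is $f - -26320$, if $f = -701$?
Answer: $25619$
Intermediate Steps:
$f - -26320 = -701 - -26320 = -701 + 26320 = 25619$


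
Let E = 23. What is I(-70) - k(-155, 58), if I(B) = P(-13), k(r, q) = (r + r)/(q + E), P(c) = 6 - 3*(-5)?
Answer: 2011/81 ≈ 24.827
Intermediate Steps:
P(c) = 21 (P(c) = 6 + 15 = 21)
k(r, q) = 2*r/(23 + q) (k(r, q) = (r + r)/(q + 23) = (2*r)/(23 + q) = 2*r/(23 + q))
I(B) = 21
I(-70) - k(-155, 58) = 21 - 2*(-155)/(23 + 58) = 21 - 2*(-155)/81 = 21 - 1*(-310/81) = 21 + 310/81 = 2011/81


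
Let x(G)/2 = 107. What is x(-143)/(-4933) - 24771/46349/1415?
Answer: -14157136033/323525058055 ≈ -0.043759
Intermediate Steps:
x(G) = 214 (x(G) = 2*107 = 214)
x(-143)/(-4933) - 24771/46349/1415 = 214/(-4933) - 24771/46349/1415 = 214*(-1/4933) - 24771*1/46349*(1/1415) = -214/4933 - 24771/46349*1/1415 = -214/4933 - 24771/65583835 = -14157136033/323525058055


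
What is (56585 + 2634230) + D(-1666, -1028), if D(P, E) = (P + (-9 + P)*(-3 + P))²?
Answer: 7805930191096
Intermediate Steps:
(56585 + 2634230) + D(-1666, -1028) = (56585 + 2634230) + (27 + (-1666)² - 11*(-1666))² = 2690815 + (27 + 2775556 + 18326)² = 2690815 + 2793909² = 2690815 + 7805927500281 = 7805930191096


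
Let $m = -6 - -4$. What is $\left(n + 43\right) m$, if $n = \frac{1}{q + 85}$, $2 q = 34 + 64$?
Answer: $- \frac{5763}{67} \approx -86.015$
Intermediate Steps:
$m = -2$ ($m = -6 + 4 = -2$)
$q = 49$ ($q = \frac{34 + 64}{2} = \frac{1}{2} \cdot 98 = 49$)
$n = \frac{1}{134}$ ($n = \frac{1}{49 + 85} = \frac{1}{134} \approx 0.0074627$)
$\left(n + 43\right) m = \left(\frac{1}{134} + 43\right) \left(-2\right) = \frac{5763}{134} \left(-2\right) = - \frac{5763}{67}$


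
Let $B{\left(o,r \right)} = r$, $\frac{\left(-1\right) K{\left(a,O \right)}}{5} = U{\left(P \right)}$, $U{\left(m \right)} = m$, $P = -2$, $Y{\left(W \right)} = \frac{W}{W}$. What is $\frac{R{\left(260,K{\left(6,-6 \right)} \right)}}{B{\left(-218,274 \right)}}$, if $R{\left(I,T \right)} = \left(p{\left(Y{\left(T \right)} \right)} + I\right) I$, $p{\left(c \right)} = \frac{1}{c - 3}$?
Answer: $\frac{33735}{137} \approx 246.24$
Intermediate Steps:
$Y{\left(W \right)} = 1$
$p{\left(c \right)} = \frac{1}{-3 + c}$
$K{\left(a,O \right)} = 10$ ($K{\left(a,O \right)} = \left(-5\right) \left(-2\right) = 10$)
$R{\left(I,T \right)} = I \left(- \frac{1}{2} + I\right)$ ($R{\left(I,T \right)} = \left(\frac{1}{-3 + 1} + I\right) I = \left(\frac{1}{-2} + I\right) I = \left(- \frac{1}{2} + I\right) I = I \left(- \frac{1}{2} + I\right)$)
$\frac{R{\left(260,K{\left(6,-6 \right)} \right)}}{B{\left(-218,274 \right)}} = \frac{260 \left(- \frac{1}{2} + 260\right)}{274} = 260 \cdot \frac{519}{2} \cdot \frac{1}{274} = 67470 \cdot \frac{1}{274} = \frac{33735}{137}$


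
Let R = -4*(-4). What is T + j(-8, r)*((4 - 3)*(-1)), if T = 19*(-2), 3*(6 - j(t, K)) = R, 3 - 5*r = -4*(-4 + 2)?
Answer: -116/3 ≈ -38.667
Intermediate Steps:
r = -1 (r = ⅗ - (-4)*(-4 + 2)/5 = ⅗ - (-4)*(-2)/5 = ⅗ - ⅕*8 = ⅗ - 8/5 = -1)
R = 16
j(t, K) = ⅔ (j(t, K) = 6 - ⅓*16 = 6 - 16/3 = ⅔)
T = -38
T + j(-8, r)*((4 - 3)*(-1)) = -38 + 2*((4 - 3)*(-1))/3 = -38 + 2*(1*(-1))/3 = -38 + (⅔)*(-1) = -38 - ⅔ = -116/3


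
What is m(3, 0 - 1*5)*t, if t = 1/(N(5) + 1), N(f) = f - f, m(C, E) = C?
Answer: 3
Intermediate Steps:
N(f) = 0
t = 1 (t = 1/(0 + 1) = 1/1 = 1)
m(3, 0 - 1*5)*t = 3*1 = 3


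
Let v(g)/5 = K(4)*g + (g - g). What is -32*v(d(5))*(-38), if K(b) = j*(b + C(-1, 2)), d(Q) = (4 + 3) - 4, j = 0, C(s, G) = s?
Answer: 0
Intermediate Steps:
d(Q) = 3 (d(Q) = 7 - 4 = 3)
K(b) = 0 (K(b) = 0*(b - 1) = 0*(-1 + b) = 0)
v(g) = 0 (v(g) = 5*(0*g + (g - g)) = 5*(0 + 0) = 5*0 = 0)
-32*v(d(5))*(-38) = -32*0*(-38) = 0*(-38) = 0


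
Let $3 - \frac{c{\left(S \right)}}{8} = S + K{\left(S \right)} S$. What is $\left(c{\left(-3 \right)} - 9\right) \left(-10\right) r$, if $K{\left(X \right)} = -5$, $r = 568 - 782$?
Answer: $-173340$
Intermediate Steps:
$r = -214$
$c{\left(S \right)} = 24 + 32 S$ ($c{\left(S \right)} = 24 - 8 \left(S - 5 S\right) = 24 - 8 \left(- 4 S\right) = 24 + 32 S$)
$\left(c{\left(-3 \right)} - 9\right) \left(-10\right) r = \left(\left(24 + 32 \left(-3\right)\right) - 9\right) \left(-10\right) \left(-214\right) = \left(\left(24 - 96\right) - 9\right) \left(-10\right) \left(-214\right) = \left(-72 - 9\right) \left(-10\right) \left(-214\right) = \left(-81\right) \left(-10\right) \left(-214\right) = 810 \left(-214\right) = -173340$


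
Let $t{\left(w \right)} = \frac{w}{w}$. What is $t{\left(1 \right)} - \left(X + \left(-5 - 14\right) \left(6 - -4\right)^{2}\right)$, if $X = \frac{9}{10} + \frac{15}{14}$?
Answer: $\frac{66466}{35} \approx 1899.0$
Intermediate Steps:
$t{\left(w \right)} = 1$
$X = \frac{69}{35}$ ($X = 9 \cdot \frac{1}{10} + 15 \cdot \frac{1}{14} = \frac{9}{10} + \frac{15}{14} = \frac{69}{35} \approx 1.9714$)
$t{\left(1 \right)} - \left(X + \left(-5 - 14\right) \left(6 - -4\right)^{2}\right) = 1 - \left(\frac{69}{35} + \left(-5 - 14\right) \left(6 - -4\right)^{2}\right) = 1 - \left(\frac{69}{35} + \left(-5 - 14\right) \left(6 + 4\right)^{2}\right) = 1 - \left(\frac{69}{35} - 19 \cdot 10^{2}\right) = 1 - \left(\frac{69}{35} - 1900\right) = 1 - - \frac{66431}{35} = 1 + \frac{66431}{35} = \frac{66466}{35}$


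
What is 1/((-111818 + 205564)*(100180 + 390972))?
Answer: 1/46043535392 ≈ 2.1719e-11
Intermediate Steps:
1/((-111818 + 205564)*(100180 + 390972)) = 1/(93746*491152) = 1/46043535392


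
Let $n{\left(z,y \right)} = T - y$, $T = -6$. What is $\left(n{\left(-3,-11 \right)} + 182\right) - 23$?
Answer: $164$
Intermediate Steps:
$n{\left(z,y \right)} = -6 - y$
$\left(n{\left(-3,-11 \right)} + 182\right) - 23 = \left(\left(-6 - -11\right) + 182\right) - 23 = \left(\left(-6 + 11\right) + 182\right) + \left(-40 + 17\right) = \left(5 + 182\right) - 23 = 187 - 23 = 164$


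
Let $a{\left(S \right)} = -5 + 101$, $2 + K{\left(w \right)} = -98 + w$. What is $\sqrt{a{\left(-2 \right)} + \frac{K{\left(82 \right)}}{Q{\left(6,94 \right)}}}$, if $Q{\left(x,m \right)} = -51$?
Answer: $\frac{3 \sqrt{3094}}{17} \approx 9.8159$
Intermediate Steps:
$K{\left(w \right)} = -100 + w$ ($K{\left(w \right)} = -2 + \left(-98 + w\right) = -100 + w$)
$a{\left(S \right)} = 96$
$\sqrt{a{\left(-2 \right)} + \frac{K{\left(82 \right)}}{Q{\left(6,94 \right)}}} = \sqrt{96 + \frac{-100 + 82}{-51}} = \sqrt{96 - - \frac{6}{17}} = \sqrt{96 + \frac{6}{17}} = \sqrt{\frac{1638}{17}} = \frac{3 \sqrt{3094}}{17}$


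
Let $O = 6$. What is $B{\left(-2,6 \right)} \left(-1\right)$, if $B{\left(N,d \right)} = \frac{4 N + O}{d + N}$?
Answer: $\frac{1}{2} \approx 0.5$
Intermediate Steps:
$B{\left(N,d \right)} = \frac{6 + 4 N}{N + d}$ ($B{\left(N,d \right)} = \frac{4 N + 6}{d + N} = \frac{6 + 4 N}{N + d}$)
$B{\left(-2,6 \right)} \left(-1\right) = \frac{2 \left(3 + 2 \left(-2\right)\right)}{-2 + 6} \left(-1\right) = \frac{2 \left(3 - 4\right)}{4} \left(-1\right) = 2 \cdot \frac{1}{4} \left(-1\right) \left(-1\right) = \left(- \frac{1}{2}\right) \left(-1\right) = \frac{1}{2}$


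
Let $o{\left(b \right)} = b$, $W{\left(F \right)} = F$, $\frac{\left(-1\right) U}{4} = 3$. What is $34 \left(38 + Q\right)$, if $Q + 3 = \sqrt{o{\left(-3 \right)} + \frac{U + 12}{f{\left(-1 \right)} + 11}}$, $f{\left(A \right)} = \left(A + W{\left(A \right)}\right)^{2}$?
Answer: $1190 + 34 i \sqrt{3} \approx 1190.0 + 58.89 i$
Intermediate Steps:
$U = -12$ ($U = \left(-4\right) 3 = -12$)
$f{\left(A \right)} = 4 A^{2}$ ($f{\left(A \right)} = \left(A + A\right)^{2} = \left(2 A\right)^{2} = 4 A^{2}$)
$Q = -3 + i \sqrt{3}$ ($Q = -3 + \sqrt{-3 + \frac{-12 + 12}{4 \left(-1\right)^{2} + 11}} = -3 + \sqrt{-3 + \frac{0}{4 \cdot 1 + 11}} = -3 + \sqrt{-3 + \frac{0}{4 + 11}} = -3 + \sqrt{-3 + \frac{0}{15}} = -3 + \sqrt{-3 + 0 \cdot \frac{1}{15}} = -3 + \sqrt{-3 + 0} = -3 + \sqrt{-3} = -3 + i \sqrt{3} \approx -3.0 + 1.732 i$)
$34 \left(38 + Q\right) = 34 \left(38 - \left(3 - i \sqrt{3}\right)\right) = 34 \left(35 + i \sqrt{3}\right) = 1190 + 34 i \sqrt{3}$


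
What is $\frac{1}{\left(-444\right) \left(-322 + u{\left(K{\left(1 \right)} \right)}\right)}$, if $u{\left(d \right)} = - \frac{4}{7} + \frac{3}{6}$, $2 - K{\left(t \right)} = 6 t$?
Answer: $\frac{7}{1000998} \approx 6.993 \cdot 10^{-6}$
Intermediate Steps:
$K{\left(t \right)} = 2 - 6 t$
$u{\left(d \right)} = - \frac{1}{14}$ ($u{\left(d \right)} = \left(-4\right) \frac{1}{7} + 3 \cdot \frac{1}{6} = - \frac{4}{7} + \frac{1}{2} = - \frac{1}{14}$)
$\frac{1}{\left(-444\right) \left(-322 + u{\left(K{\left(1 \right)} \right)}\right)} = \frac{1}{\left(-444\right) \left(-322 - \frac{1}{14}\right)} = \frac{1}{\left(-444\right) \left(- \frac{4509}{14}\right)} = \frac{1}{\frac{1000998}{7}} = \frac{7}{1000998}$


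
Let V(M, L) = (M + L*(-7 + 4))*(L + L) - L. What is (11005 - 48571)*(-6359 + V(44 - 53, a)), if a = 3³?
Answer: 422467236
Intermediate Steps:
a = 27
V(M, L) = -L + 2*L*(M - 3*L) (V(M, L) = (M + L*(-3))*(2*L) - L = (M - 3*L)*(2*L) - L = 2*L*(M - 3*L) - L = -L + 2*L*(M - 3*L))
(11005 - 48571)*(-6359 + V(44 - 53, a)) = (11005 - 48571)*(-6359 + 27*(-1 - 6*27 + 2*(44 - 53))) = -37566*(-6359 + 27*(-1 - 162 + 2*(-9))) = -37566*(-6359 + 27*(-1 - 162 - 18)) = -37566*(-6359 + 27*(-181)) = -37566*(-6359 - 4887) = -37566*(-11246) = 422467236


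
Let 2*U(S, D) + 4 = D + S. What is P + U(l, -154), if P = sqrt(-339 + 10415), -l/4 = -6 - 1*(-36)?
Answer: -139 + 2*sqrt(2519) ≈ -38.621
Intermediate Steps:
l = -120 (l = -4*(-6 - 1*(-36)) = -4*(-6 + 36) = -4*30 = -120)
U(S, D) = -2 + D/2 + S/2 (U(S, D) = -2 + (D + S)/2 = -2 + (D/2 + S/2) = -2 + D/2 + S/2)
P = 2*sqrt(2519) (P = sqrt(10076) = 2*sqrt(2519) ≈ 100.38)
P + U(l, -154) = 2*sqrt(2519) + (-2 + (1/2)*(-154) + (1/2)*(-120)) = 2*sqrt(2519) + (-2 - 77 - 60) = 2*sqrt(2519) - 139 = -139 + 2*sqrt(2519)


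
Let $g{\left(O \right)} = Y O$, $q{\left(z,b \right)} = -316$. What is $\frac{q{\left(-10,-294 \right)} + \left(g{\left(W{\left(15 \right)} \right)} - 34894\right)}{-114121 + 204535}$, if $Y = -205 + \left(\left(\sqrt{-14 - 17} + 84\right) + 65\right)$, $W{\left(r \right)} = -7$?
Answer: $- \frac{5803}{15069} - \frac{7 i \sqrt{31}}{90414} \approx -0.3851 - 0.00043107 i$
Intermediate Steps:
$Y = -56 + i \sqrt{31}$ ($Y = -205 + \left(\left(\sqrt{-31} + 84\right) + 65\right) = -205 + \left(\left(i \sqrt{31} + 84\right) + 65\right) = -205 + \left(\left(84 + i \sqrt{31}\right) + 65\right) = -205 + \left(149 + i \sqrt{31}\right) = -56 + i \sqrt{31} \approx -56.0 + 5.5678 i$)
$g{\left(O \right)} = O \left(-56 + i \sqrt{31}\right)$ ($g{\left(O \right)} = \left(-56 + i \sqrt{31}\right) O = O \left(-56 + i \sqrt{31}\right)$)
$\frac{q{\left(-10,-294 \right)} + \left(g{\left(W{\left(15 \right)} \right)} - 34894\right)}{-114121 + 204535} = \frac{-316 - \left(34894 + 7 \left(-56 + i \sqrt{31}\right)\right)}{-114121 + 204535} = \frac{-316 - \left(34502 + 7 i \sqrt{31}\right)}{90414} = \left(-316 - \left(34502 + 7 i \sqrt{31}\right)\right) \frac{1}{90414} = \left(-34818 - 7 i \sqrt{31}\right) \frac{1}{90414} = - \frac{5803}{15069} - \frac{7 i \sqrt{31}}{90414}$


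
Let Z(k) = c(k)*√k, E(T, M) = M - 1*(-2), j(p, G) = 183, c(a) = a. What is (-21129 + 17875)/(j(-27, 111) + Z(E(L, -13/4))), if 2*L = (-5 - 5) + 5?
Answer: -38110848/2143421 - 130160*I*√5/2143421 ≈ -17.78 - 0.13579*I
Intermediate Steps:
L = -5/2 (L = ((-5 - 5) + 5)/2 = (-10 + 5)/2 = (½)*(-5) = -5/2 ≈ -2.5000)
E(T, M) = 2 + M (E(T, M) = M + 2 = 2 + M)
Z(k) = k^(3/2) (Z(k) = k*√k = k^(3/2))
(-21129 + 17875)/(j(-27, 111) + Z(E(L, -13/4))) = (-21129 + 17875)/(183 + (2 - 13/4)^(3/2)) = -3254/(183 + (2 - 13*¼)^(3/2)) = -3254/(183 + (2 - 13/4)^(3/2)) = -3254/(183 + (-5/4)^(3/2)) = -3254/(183 - 5*I*√5/8)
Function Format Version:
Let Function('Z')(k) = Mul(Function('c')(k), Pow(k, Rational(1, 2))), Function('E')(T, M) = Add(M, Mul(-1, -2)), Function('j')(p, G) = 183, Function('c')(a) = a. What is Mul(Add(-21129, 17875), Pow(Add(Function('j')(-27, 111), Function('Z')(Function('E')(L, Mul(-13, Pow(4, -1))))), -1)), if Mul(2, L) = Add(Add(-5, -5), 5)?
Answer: Add(Rational(-38110848, 2143421), Mul(Rational(-130160, 2143421), I, Pow(5, Rational(1, 2)))) ≈ Add(-17.780, Mul(-0.13579, I))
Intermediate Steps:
L = Rational(-5, 2) (L = Mul(Rational(1, 2), Add(Add(-5, -5), 5)) = Mul(Rational(1, 2), Add(-10, 5)) = Mul(Rational(1, 2), -5) = Rational(-5, 2) ≈ -2.5000)
Function('E')(T, M) = Add(2, M) (Function('E')(T, M) = Add(M, 2) = Add(2, M))
Function('Z')(k) = Pow(k, Rational(3, 2)) (Function('Z')(k) = Mul(k, Pow(k, Rational(1, 2))) = Pow(k, Rational(3, 2)))
Mul(Add(-21129, 17875), Pow(Add(Function('j')(-27, 111), Function('Z')(Function('E')(L, Mul(-13, Pow(4, -1))))), -1)) = Mul(Add(-21129, 17875), Pow(Add(183, Pow(Add(2, Mul(-13, Pow(4, -1))), Rational(3, 2))), -1)) = Mul(-3254, Pow(Add(183, Pow(Add(2, Mul(-13, Rational(1, 4))), Rational(3, 2))), -1)) = Mul(-3254, Pow(Add(183, Pow(Add(2, Rational(-13, 4)), Rational(3, 2))), -1)) = Mul(-3254, Pow(Add(183, Pow(Rational(-5, 4), Rational(3, 2))), -1)) = Mul(-3254, Pow(Add(183, Mul(Rational(-5, 8), I, Pow(5, Rational(1, 2)))), -1))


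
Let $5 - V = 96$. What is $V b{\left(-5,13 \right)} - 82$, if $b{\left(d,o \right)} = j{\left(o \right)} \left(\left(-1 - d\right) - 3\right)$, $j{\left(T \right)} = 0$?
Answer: $-82$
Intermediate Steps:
$V = -91$ ($V = 5 - 96 = -91$)
$b{\left(d,o \right)} = 0$ ($b{\left(d,o \right)} = 0 \left(\left(-1 - d\right) - 3\right) = 0 \left(-4 - d\right) = 0$)
$V b{\left(-5,13 \right)} - 82 = \left(-91\right) 0 - 82 = 0 - 82 = -82$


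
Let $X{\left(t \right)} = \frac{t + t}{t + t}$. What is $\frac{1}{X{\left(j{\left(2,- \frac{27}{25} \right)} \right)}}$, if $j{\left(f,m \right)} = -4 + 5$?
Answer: $1$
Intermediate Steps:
$j{\left(f,m \right)} = 1$
$X{\left(t \right)} = 1$ ($X{\left(t \right)} = \frac{2 t}{2 t} = 2 t \frac{1}{2 t} = 1$)
$\frac{1}{X{\left(j{\left(2,- \frac{27}{25} \right)} \right)}} = 1^{-1} = 1$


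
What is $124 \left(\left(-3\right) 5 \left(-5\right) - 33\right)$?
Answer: $5208$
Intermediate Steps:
$124 \left(\left(-3\right) 5 \left(-5\right) - 33\right) = 124 \left(\left(-15\right) \left(-5\right) - 33\right) = 124 \left(75 - 33\right) = 124 \cdot 42 = 5208$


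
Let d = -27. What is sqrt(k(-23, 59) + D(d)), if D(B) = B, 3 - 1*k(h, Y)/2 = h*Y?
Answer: sqrt(2693) ≈ 51.894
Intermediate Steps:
k(h, Y) = 6 - 2*Y*h (k(h, Y) = 6 - 2*h*Y = 6 - 2*Y*h)
sqrt(k(-23, 59) + D(d)) = sqrt((6 - 2*59*(-23)) - 27) = sqrt((6 + 2714) - 27) = sqrt(2720 - 27) = sqrt(2693)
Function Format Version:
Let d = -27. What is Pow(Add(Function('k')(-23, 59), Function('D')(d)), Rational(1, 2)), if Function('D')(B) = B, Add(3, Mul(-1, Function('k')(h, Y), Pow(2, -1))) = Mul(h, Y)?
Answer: Pow(2693, Rational(1, 2)) ≈ 51.894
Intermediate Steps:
Function('k')(h, Y) = Add(6, Mul(-2, Y, h)) (Function('k')(h, Y) = Add(6, Mul(-2, Mul(h, Y))) = Add(6, Mul(-2, Mul(Y, h))) = Add(6, Mul(-2, Y, h)))
Pow(Add(Function('k')(-23, 59), Function('D')(d)), Rational(1, 2)) = Pow(Add(Add(6, Mul(-2, 59, -23)), -27), Rational(1, 2)) = Pow(Add(Add(6, 2714), -27), Rational(1, 2)) = Pow(Add(2720, -27), Rational(1, 2)) = Pow(2693, Rational(1, 2))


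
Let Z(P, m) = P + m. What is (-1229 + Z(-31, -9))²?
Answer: 1610361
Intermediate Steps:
(-1229 + Z(-31, -9))² = (-1229 + (-31 - 9))² = (-1229 - 40)² = (-1269)² = 1610361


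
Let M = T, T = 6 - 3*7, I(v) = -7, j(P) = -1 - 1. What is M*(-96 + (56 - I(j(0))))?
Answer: 495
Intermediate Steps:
j(P) = -2
T = -15 (T = 6 - 21 = -15)
M = -15
M*(-96 + (56 - I(j(0)))) = -15*(-96 + (56 - 1*(-7))) = -15*(-96 + (56 + 7)) = -15*(-96 + 63) = -15*(-33) = 495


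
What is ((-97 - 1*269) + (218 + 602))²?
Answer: 206116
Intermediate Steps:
((-97 - 1*269) + (218 + 602))² = ((-97 - 269) + 820)² = (-366 + 820)² = 454² = 206116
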